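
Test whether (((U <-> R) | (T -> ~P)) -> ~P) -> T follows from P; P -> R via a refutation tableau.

Yes

Initial set: {T P; T (P -> R); F ((((U <-> R) | (T -> ~P)) -> ~P) -> T)}.
F ((((U <-> R) | (T -> ~P)) -> ~P) -> T): α-rule — add T (((U <-> R) | (T -> ~P)) -> ~P), F T.
T (P -> R): β-rule — branch into F P  //  T R.
  branch 1 (add F P):
    × closes — contains both P and ~P.
  branch 2 (add T R):
    T (((U <-> R) | (T -> ~P)) -> ~P): β-rule — branch into F ((U <-> R) | (T -> ~P))  //  T ~P.
      branch 2.1 (add F ((U <-> R) | (T -> ~P))):
        F ((U <-> R) | (T -> ~P)): α-rule — add F (U <-> R), F (T -> ~P).
        F (T -> ~P): α-rule — add T T, F ~P.
        × closes — contains both T and ~T.
      branch 2.2 (add T ~P):
        × closes — contains both P and ~P.
All 3 branches close.
Every branch closed, so the premises entail the conclusion.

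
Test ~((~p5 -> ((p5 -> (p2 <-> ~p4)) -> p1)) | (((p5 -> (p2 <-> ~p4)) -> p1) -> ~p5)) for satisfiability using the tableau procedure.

Unsatisfiable

Initial set: {~((~p5 -> ((p5 -> (p2 <-> ~p4)) -> p1)) | (((p5 -> (p2 <-> ~p4)) -> p1) -> ~p5))}.
~((~p5 -> ((p5 -> (p2 <-> ~p4)) -> p1)) | (((p5 -> (p2 <-> ~p4)) -> p1) -> ~p5)): α-rule — add ~(~p5 -> ((p5 -> (p2 <-> ~p4)) -> p1)), ~(((p5 -> (p2 <-> ~p4)) -> p1) -> ~p5).
~(~p5 -> ((p5 -> (p2 <-> ~p4)) -> p1)): α-rule — add ~p5, ~((p5 -> (p2 <-> ~p4)) -> p1).
~(((p5 -> (p2 <-> ~p4)) -> p1) -> ~p5): α-rule — add ((p5 -> (p2 <-> ~p4)) -> p1), ~~p5.
× closes — contains both p5 and ~p5.
All 1 branch closes.
Every branch closed; the formula is unsatisfiable.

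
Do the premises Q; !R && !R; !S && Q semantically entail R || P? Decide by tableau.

No

Initial set: {T Q; T (!R && !R); T (!S && Q); F (R || P)}.
T (!R && !R): α-rule — add T !R, T !R.
T (!S && Q): α-rule — add T !S, T Q.
F (R || P): α-rule — add F R, F P.
○ open, literals {P=false, Q=true, R=false, S=false}.
0 branches closed, 1 open.
An open branch gives a countermodel: P=false, Q=true, R=false, S=false (unmentioned atoms arbitrary); the premises hold there but the conclusion fails.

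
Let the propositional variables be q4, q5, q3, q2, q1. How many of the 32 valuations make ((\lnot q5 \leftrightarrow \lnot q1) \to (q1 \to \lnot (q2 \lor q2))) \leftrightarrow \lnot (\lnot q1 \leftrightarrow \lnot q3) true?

Initial set: {(((\lnot q5 \leftrightarrow \lnot q1) \to (q1 \to \lnot (q2 \lor q2))) \leftrightarrow \lnot (\lnot q1 \leftrightarrow \lnot q3))}.
(((\lnot q5 \leftrightarrow \lnot q1) \to (q1 \to \lnot (q2 \lor q2))) \leftrightarrow \lnot (\lnot q1 \leftrightarrow \lnot q3)): β-rule — branch into ((\lnot q5 \leftrightarrow \lnot q1) \to (q1 \to \lnot (q2 \lor q2))), \lnot (\lnot q1 \leftrightarrow \lnot q3)  //  \lnot ((\lnot q5 \leftrightarrow \lnot q1) \to (q1 \to \lnot (q2 \lor q2))), \lnot \lnot (\lnot q1 \leftrightarrow \lnot q3).
  branch 1 (add ((\lnot q5 \leftrightarrow \lnot q1) \to (q1 \to \lnot (q2 \lor q2))), \lnot (\lnot q1 \leftrightarrow \lnot q3)):
    ((\lnot q5 \leftrightarrow \lnot q1) \to (q1 \to \lnot (q2 \lor q2))): β-rule — branch into \lnot (\lnot q5 \leftrightarrow \lnot q1)  //  (q1 \to \lnot (q2 \lor q2)).
      branch 1.1 (add \lnot (\lnot q5 \leftrightarrow \lnot q1)):
        \lnot (\lnot q1 \leftrightarrow \lnot q3): β-rule — branch into \lnot q1, \lnot \lnot q3  //  \lnot \lnot q1, \lnot q3.
          branch 1.1.1 (add \lnot q1, \lnot \lnot q3):
            \lnot (\lnot q5 \leftrightarrow \lnot q1): β-rule — branch into \lnot q5, \lnot \lnot q1  //  \lnot \lnot q5, \lnot q1.
              branch 1.1.1.1 (add \lnot q5, \lnot \lnot q1):
                × closes — contains both q1 and \lnot q1.
              branch 1.1.1.2 (add \lnot \lnot q5, \lnot q1):
                ○ open, literals {q1=0, q3=1, q5=1}.
          branch 1.1.2 (add \lnot \lnot q1, \lnot q3):
            \lnot (\lnot q5 \leftrightarrow \lnot q1): β-rule — branch into \lnot q5, \lnot \lnot q1  //  \lnot \lnot q5, \lnot q1.
              branch 1.1.2.1 (add \lnot q5, \lnot \lnot q1):
                ○ open, literals {q1=1, q3=0, q5=0}.
              branch 1.1.2.2 (add \lnot \lnot q5, \lnot q1):
                × closes — contains both q1 and \lnot q1.
      branch 1.2 (add (q1 \to \lnot (q2 \lor q2))):
        \lnot (\lnot q1 \leftrightarrow \lnot q3): β-rule — branch into \lnot q1, \lnot \lnot q3  //  \lnot \lnot q1, \lnot q3.
          branch 1.2.1 (add \lnot q1, \lnot \lnot q3):
            (q1 \to \lnot (q2 \lor q2)): β-rule — branch into \lnot q1  //  \lnot (q2 \lor q2).
              branch 1.2.1.1 (add \lnot q1):
                ○ open, literals {q1=0, q3=1}.
              branch 1.2.1.2 (add \lnot (q2 \lor q2)):
                \lnot (q2 \lor q2): α-rule — add \lnot q2, \lnot q2.
                ○ open, literals {q1=0, q2=0, q3=1}.
          branch 1.2.2 (add \lnot \lnot q1, \lnot q3):
            (q1 \to \lnot (q2 \lor q2)): β-rule — branch into \lnot q1  //  \lnot (q2 \lor q2).
              branch 1.2.2.1 (add \lnot q1):
                × closes — contains both q1 and \lnot q1.
              branch 1.2.2.2 (add \lnot (q2 \lor q2)):
                \lnot (q2 \lor q2): α-rule — add \lnot q2, \lnot q2.
                ○ open, literals {q1=1, q2=0, q3=0}.
  branch 2 (add \lnot ((\lnot q5 \leftrightarrow \lnot q1) \to (q1 \to \lnot (q2 \lor q2))), \lnot \lnot (\lnot q1 \leftrightarrow \lnot q3)):
    \lnot ((\lnot q5 \leftrightarrow \lnot q1) \to (q1 \to \lnot (q2 \lor q2))): α-rule — add (\lnot q5 \leftrightarrow \lnot q1), \lnot (q1 \to \lnot (q2 \lor q2)).
    \lnot (q1 \to \lnot (q2 \lor q2)): α-rule — add q1, \lnot \lnot (q2 \lor q2).
    \lnot \lnot (\lnot q1 \leftrightarrow \lnot q3): β-rule — branch into \lnot q1, \lnot q3  //  \lnot \lnot q1, \lnot \lnot q3.
      branch 2.1 (add \lnot q1, \lnot q3):
        × closes — contains both q1 and \lnot q1.
      branch 2.2 (add \lnot \lnot q1, \lnot \lnot q3):
        (\lnot q5 \leftrightarrow \lnot q1): β-rule — branch into \lnot q5, \lnot q1  //  \lnot \lnot q5, \lnot \lnot q1.
          branch 2.2.1 (add \lnot q5, \lnot q1):
            × closes — contains both q1 and \lnot q1.
          branch 2.2.2 (add \lnot \lnot q5, \lnot \lnot q1):
            \lnot \lnot (q2 \lor q2): β-rule — branch into q2  //  q2.
              branch 2.2.2.1 (add q2):
                ○ open, literals {q1=1, q2=1, q3=1, q5=1}.
              branch 2.2.2.2 (add q2):
                ○ open, literals {q1=1, q2=1, q3=1, q5=1}.
5 branches closed, 7 open.
Each open branch fixes some atoms; the unmentioned ones are free. Counting distinct full assignments: branch {q1=0, q3=1, q5=1} (q4, q2) contributes 4 new; branch {q1=1, q3=0, q5=0} (q4, q2) contributes 4 new; branch {q1=0, q3=1} (q4, q5, q2) contributes 4 new; branch {q1=0, q2=0, q3=1} (q4, q5) contributes 0 new; branch {q1=1, q2=0, q3=0} (q4, q5) contributes 2 new; branch {q1=1, q2=1, q3=1, q5=1} (q4) contributes 2 new; branch {q1=1, q2=1, q3=1, q5=1} (q4) contributes 0 new. Total: 16.

16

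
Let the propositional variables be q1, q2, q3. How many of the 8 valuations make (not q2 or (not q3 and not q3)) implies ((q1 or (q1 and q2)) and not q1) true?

2

Initial set: {((not q2 or (not q3 and not q3)) implies ((q1 or (q1 and q2)) and not q1))}.
((not q2 or (not q3 and not q3)) implies ((q1 or (q1 and q2)) and not q1)): β-rule — branch into not (not q2 or (not q3 and not q3))  //  ((q1 or (q1 and q2)) and not q1).
  branch 1 (add not (not q2 or (not q3 and not q3))):
    not (not q2 or (not q3 and not q3)): α-rule — add not not q2, not (not q3 and not q3).
    not (not q3 and not q3): β-rule — branch into not not q3  //  not not q3.
      branch 1.1 (add not not q3):
        ○ open, literals {q2=true, q3=true}.
      branch 1.2 (add not not q3):
        ○ open, literals {q2=true, q3=true}.
  branch 2 (add ((q1 or (q1 and q2)) and not q1)):
    ((q1 or (q1 and q2)) and not q1): α-rule — add (q1 or (q1 and q2)), not q1.
    (q1 or (q1 and q2)): β-rule — branch into q1  //  (q1 and q2).
      branch 2.1 (add q1):
        × closes — contains both q1 and not q1.
      branch 2.2 (add (q1 and q2)):
        (q1 and q2): α-rule — add q1, q2.
        × closes — contains both q1 and not q1.
2 branches closed, 2 open.
Each open branch fixes some atoms; the unmentioned ones are free. Counting distinct full assignments: branch {q2=true, q3=true} (q1) contributes 2 new; branch {q2=true, q3=true} (q1) contributes 0 new. Total: 2.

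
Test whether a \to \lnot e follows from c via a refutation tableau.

No

Initial set: {T c; F (a \to \lnot e)}.
F (a \to \lnot e): α-rule — add T a, F \lnot e.
○ open, literals {a=true, c=true, e=true}.
0 branches closed, 1 open.
An open branch gives a countermodel: a=true, c=true, e=true (unmentioned atoms arbitrary); the premises hold there but the conclusion fails.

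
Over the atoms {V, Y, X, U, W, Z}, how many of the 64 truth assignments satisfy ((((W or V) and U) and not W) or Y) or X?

50

Initial set: {(((((W or V) and U) and not W) or Y) or X)}.
(((((W or V) and U) and not W) or Y) or X): β-rule — branch into ((((W or V) and U) and not W) or Y)  //  X.
  branch 1 (add ((((W or V) and U) and not W) or Y)):
    ((((W or V) and U) and not W) or Y): β-rule — branch into (((W or V) and U) and not W)  //  Y.
      branch 1.1 (add (((W or V) and U) and not W)):
        (((W or V) and U) and not W): α-rule — add ((W or V) and U), not W.
        ((W or V) and U): α-rule — add (W or V), U.
        (W or V): β-rule — branch into W  //  V.
          branch 1.1.1 (add W):
            × closes — contains both W and not W.
          branch 1.1.2 (add V):
            ○ open, literals {U=true, V=true, W=false}.
      branch 1.2 (add Y):
        ○ open, literals {Y=true}.
  branch 2 (add X):
    ○ open, literals {X=true}.
1 branch closed, 3 open.
Each open branch fixes some atoms; the unmentioned ones are free. Counting distinct full assignments: branch {U=true, V=true, W=false} (Y, X, Z) contributes 8 new; branch {Y=true} (V, X, U, W, Z) contributes 28 new; branch {X=true} (V, Y, U, W, Z) contributes 14 new. Total: 50.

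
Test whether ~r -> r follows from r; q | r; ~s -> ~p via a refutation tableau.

Initial set: {r; (q | r); (~s -> ~p); ~(~r -> r)}.
~(~r -> r): α-rule — add ~r, ~r.
× closes — contains both r and ~r.
All 1 branch closes.
Every branch closed, so the premises entail the conclusion.

Yes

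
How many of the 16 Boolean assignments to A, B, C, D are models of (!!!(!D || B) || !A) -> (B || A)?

12

Initial set: {((!!!(!D || B) || !A) -> (B || A))}.
((!!!(!D || B) || !A) -> (B || A)): β-rule — branch into !(!!!(!D || B) || !A)  //  (B || A).
  branch 1 (add !(!!!(!D || B) || !A)):
    !(!!!(!D || B) || !A): α-rule — add !!!!(!D || B), !!A.
    !!!!(!D || B): drop double negation, giving !!(!D || B).
    !!(!D || B): β-rule — branch into !D  //  B.
      branch 1.1 (add !D):
        ○ open, literals {A=T, D=F}.
      branch 1.2 (add B):
        ○ open, literals {A=T, B=T}.
  branch 2 (add (B || A)):
    (B || A): β-rule — branch into B  //  A.
      branch 2.1 (add B):
        ○ open, literals {B=T}.
      branch 2.2 (add A):
        ○ open, literals {A=T}.
0 branches closed, 4 open.
Each open branch fixes some atoms; the unmentioned ones are free. Counting distinct full assignments: branch {A=T, D=F} (B, C) contributes 4 new; branch {A=T, B=T} (C, D) contributes 2 new; branch {B=T} (A, C, D) contributes 4 new; branch {A=T} (B, C, D) contributes 2 new. Total: 12.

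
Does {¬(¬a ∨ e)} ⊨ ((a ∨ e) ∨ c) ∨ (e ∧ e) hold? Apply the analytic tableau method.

Yes

Initial set: {¬(¬a ∨ e); ¬(((a ∨ e) ∨ c) ∨ (e ∧ e))}.
¬(¬a ∨ e): α-rule — add ¬¬a, ¬e.
¬(((a ∨ e) ∨ c) ∨ (e ∧ e)): α-rule — add ¬((a ∨ e) ∨ c), ¬(e ∧ e).
¬((a ∨ e) ∨ c): α-rule — add ¬(a ∨ e), ¬c.
¬(a ∨ e): α-rule — add ¬a, ¬e.
× closes — contains both a and ¬a.
All 1 branch closes.
Every branch closed, so the premises entail the conclusion.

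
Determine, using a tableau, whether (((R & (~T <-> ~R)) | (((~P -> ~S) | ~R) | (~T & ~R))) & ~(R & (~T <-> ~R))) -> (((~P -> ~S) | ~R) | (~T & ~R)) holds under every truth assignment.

Assume the negation and expand:
Initial set: {F ((((R & (~T <-> ~R)) | (((~P -> ~S) | ~R) | (~T & ~R))) & ~(R & (~T <-> ~R))) -> (((~P -> ~S) | ~R) | (~T & ~R)))}.
F ((((R & (~T <-> ~R)) | (((~P -> ~S) | ~R) | (~T & ~R))) & ~(R & (~T <-> ~R))) -> (((~P -> ~S) | ~R) | (~T & ~R))): α-rule — add T (((R & (~T <-> ~R)) | (((~P -> ~S) | ~R) | (~T & ~R))) & ~(R & (~T <-> ~R))), F (((~P -> ~S) | ~R) | (~T & ~R)).
T (((R & (~T <-> ~R)) | (((~P -> ~S) | ~R) | (~T & ~R))) & ~(R & (~T <-> ~R))): α-rule — add T ((R & (~T <-> ~R)) | (((~P -> ~S) | ~R) | (~T & ~R))), T ~(R & (~T <-> ~R)).
F (((~P -> ~S) | ~R) | (~T & ~R)): α-rule — add F ((~P -> ~S) | ~R), F (~T & ~R).
F ((~P -> ~S) | ~R): α-rule — add F (~P -> ~S), F ~R.
F (~P -> ~S): α-rule — add T ~P, F ~S.
T ((R & (~T <-> ~R)) | (((~P -> ~S) | ~R) | (~T & ~R))): β-rule — branch into T (R & (~T <-> ~R))  //  T (((~P -> ~S) | ~R) | (~T & ~R)).
  branch 1 (add T (R & (~T <-> ~R))):
    T (R & (~T <-> ~R)): α-rule — add T R, T (~T <-> ~R).
    T ~(R & (~T <-> ~R)): β-rule — branch into F R  //  F (~T <-> ~R).
      branch 1.1 (add F R):
        × closes — contains both R and ~R.
      branch 1.2 (add F (~T <-> ~R)):
        F (~T & ~R): β-rule — branch into F ~T  //  F ~R.
          branch 1.2.1 (add F ~T):
            T (~T <-> ~R): β-rule — branch into T ~T, T ~R  //  F ~T, F ~R.
              branch 1.2.1.1 (add T ~T, T ~R):
                × closes — contains both T and ~T.
              branch 1.2.1.2 (add F ~T, F ~R):
                F (~T <-> ~R): β-rule — branch into T ~T, F ~R  //  F ~T, T ~R.
                  branch 1.2.1.2.1 (add T ~T, F ~R):
                    × closes — contains both T and ~T.
                  branch 1.2.1.2.2 (add F ~T, T ~R):
                    × closes — contains both R and ~R.
          branch 1.2.2 (add F ~R):
            T (~T <-> ~R): β-rule — branch into T ~T, T ~R  //  F ~T, F ~R.
              branch 1.2.2.1 (add T ~T, T ~R):
                × closes — contains both R and ~R.
              branch 1.2.2.2 (add F ~T, F ~R):
                F (~T <-> ~R): β-rule — branch into T ~T, F ~R  //  F ~T, T ~R.
                  branch 1.2.2.2.1 (add T ~T, F ~R):
                    × closes — contains both T and ~T.
                  branch 1.2.2.2.2 (add F ~T, T ~R):
                    × closes — contains both R and ~R.
  branch 2 (add T (((~P -> ~S) | ~R) | (~T & ~R))):
    T ~(R & (~T <-> ~R)): β-rule — branch into F R  //  F (~T <-> ~R).
      branch 2.1 (add F R):
        × closes — contains both R and ~R.
      branch 2.2 (add F (~T <-> ~R)):
        F (~T & ~R): β-rule — branch into F ~T  //  F ~R.
          branch 2.2.1 (add F ~T):
            T (((~P -> ~S) | ~R) | (~T & ~R)): β-rule — branch into T ((~P -> ~S) | ~R)  //  T (~T & ~R).
              branch 2.2.1.1 (add T ((~P -> ~S) | ~R)):
                F (~T <-> ~R): β-rule — branch into T ~T, F ~R  //  F ~T, T ~R.
                  branch 2.2.1.1.1 (add T ~T, F ~R):
                    × closes — contains both T and ~T.
                  branch 2.2.1.1.2 (add F ~T, T ~R):
                    × closes — contains both R and ~R.
              branch 2.2.1.2 (add T (~T & ~R)):
                T (~T & ~R): α-rule — add T ~T, T ~R.
                × closes — contains both T and ~T.
          branch 2.2.2 (add F ~R):
            T (((~P -> ~S) | ~R) | (~T & ~R)): β-rule — branch into T ((~P -> ~S) | ~R)  //  T (~T & ~R).
              branch 2.2.2.1 (add T ((~P -> ~S) | ~R)):
                F (~T <-> ~R): β-rule — branch into T ~T, F ~R  //  F ~T, T ~R.
                  branch 2.2.2.1.1 (add T ~T, F ~R):
                    T ((~P -> ~S) | ~R): β-rule — branch into T (~P -> ~S)  //  T ~R.
                      branch 2.2.2.1.1.1 (add T (~P -> ~S)):
                        T (~P -> ~S): β-rule — branch into F ~P  //  T ~S.
                          branch 2.2.2.1.1.1.1 (add F ~P):
                            × closes — contains both P and ~P.
                          branch 2.2.2.1.1.1.2 (add T ~S):
                            × closes — contains both S and ~S.
                      branch 2.2.2.1.1.2 (add T ~R):
                        × closes — contains both R and ~R.
                  branch 2.2.2.1.2 (add F ~T, T ~R):
                    × closes — contains both R and ~R.
              branch 2.2.2.2 (add T (~T & ~R)):
                T (~T & ~R): α-rule — add T ~T, T ~R.
                × closes — contains both R and ~R.
All 16 branches close.
Every branch closed, so the negation is unsatisfiable and the formula is valid.

Valid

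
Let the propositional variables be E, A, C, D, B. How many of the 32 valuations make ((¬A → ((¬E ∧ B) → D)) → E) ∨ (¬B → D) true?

28

Initial set: {(((¬A → ((¬E ∧ B) → D)) → E) ∨ (¬B → D))}.
(((¬A → ((¬E ∧ B) → D)) → E) ∨ (¬B → D)): β-rule — branch into ((¬A → ((¬E ∧ B) → D)) → E)  //  (¬B → D).
  branch 1 (add ((¬A → ((¬E ∧ B) → D)) → E)):
    ((¬A → ((¬E ∧ B) → D)) → E): β-rule — branch into ¬(¬A → ((¬E ∧ B) → D))  //  E.
      branch 1.1 (add ¬(¬A → ((¬E ∧ B) → D))):
        ¬(¬A → ((¬E ∧ B) → D)): α-rule — add ¬A, ¬((¬E ∧ B) → D).
        ¬((¬E ∧ B) → D): α-rule — add (¬E ∧ B), ¬D.
        (¬E ∧ B): α-rule — add ¬E, B.
        ○ open, literals {A=F, B=T, D=F, E=F}.
      branch 1.2 (add E):
        ○ open, literals {E=T}.
  branch 2 (add (¬B → D)):
    (¬B → D): β-rule — branch into ¬¬B  //  D.
      branch 2.1 (add ¬¬B):
        ○ open, literals {B=T}.
      branch 2.2 (add D):
        ○ open, literals {D=T}.
0 branches closed, 4 open.
Each open branch fixes some atoms; the unmentioned ones are free. Counting distinct full assignments: branch {A=F, B=T, D=F, E=F} (C) contributes 2 new; branch {E=T} (A, C, D, B) contributes 16 new; branch {B=T} (E, A, C, D) contributes 6 new; branch {D=T} (E, A, C, B) contributes 4 new. Total: 28.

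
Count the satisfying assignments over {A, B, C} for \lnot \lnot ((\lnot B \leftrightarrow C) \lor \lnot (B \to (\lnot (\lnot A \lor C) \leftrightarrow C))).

Initial set: {\lnot \lnot ((\lnot B \leftrightarrow C) \lor \lnot (B \to (\lnot (\lnot A \lor C) \leftrightarrow C)))}.
\lnot \lnot ((\lnot B \leftrightarrow C) \lor \lnot (B \to (\lnot (\lnot A \lor C) \leftrightarrow C))): drop double negation, giving ((\lnot B \leftrightarrow C) \lor \lnot (B \to (\lnot (\lnot A \lor C) \leftrightarrow C))).
((\lnot B \leftrightarrow C) \lor \lnot (B \to (\lnot (\lnot A \lor C) \leftrightarrow C))): β-rule — branch into (\lnot B \leftrightarrow C)  //  \lnot (B \to (\lnot (\lnot A \lor C) \leftrightarrow C)).
  branch 1 (add (\lnot B \leftrightarrow C)):
    (\lnot B \leftrightarrow C): β-rule — branch into \lnot B, C  //  \lnot \lnot B, \lnot C.
      branch 1.1 (add \lnot B, C):
        ○ open, literals {B=F, C=T}.
      branch 1.2 (add \lnot \lnot B, \lnot C):
        ○ open, literals {B=T, C=F}.
  branch 2 (add \lnot (B \to (\lnot (\lnot A \lor C) \leftrightarrow C))):
    \lnot (B \to (\lnot (\lnot A \lor C) \leftrightarrow C)): α-rule — add B, \lnot (\lnot (\lnot A \lor C) \leftrightarrow C).
    \lnot (\lnot (\lnot A \lor C) \leftrightarrow C): β-rule — branch into \lnot (\lnot A \lor C), \lnot C  //  \lnot \lnot (\lnot A \lor C), C.
      branch 2.1 (add \lnot (\lnot A \lor C), \lnot C):
        \lnot (\lnot A \lor C): α-rule — add \lnot \lnot A, \lnot C.
        ○ open, literals {A=T, B=T, C=F}.
      branch 2.2 (add \lnot \lnot (\lnot A \lor C), C):
        \lnot \lnot (\lnot A \lor C): β-rule — branch into \lnot A  //  C.
          branch 2.2.1 (add \lnot A):
            ○ open, literals {A=F, B=T, C=T}.
          branch 2.2.2 (add C):
            ○ open, literals {B=T, C=T}.
0 branches closed, 5 open.
Each open branch fixes some atoms; the unmentioned ones are free. Counting distinct full assignments: branch {B=F, C=T} (A) contributes 2 new; branch {B=T, C=F} (A) contributes 2 new; branch {A=T, B=T, C=F} (none free) contributes 0 new; branch {A=F, B=T, C=T} (none free) contributes 1 new; branch {B=T, C=T} (A) contributes 1 new. Total: 6.

6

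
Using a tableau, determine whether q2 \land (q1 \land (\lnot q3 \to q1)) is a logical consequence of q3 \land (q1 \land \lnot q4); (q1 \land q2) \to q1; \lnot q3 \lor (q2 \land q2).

Yes

Initial set: {(q3 \land (q1 \land \lnot q4)); ((q1 \land q2) \to q1); (\lnot q3 \lor (q2 \land q2)); \lnot (q2 \land (q1 \land (\lnot q3 \to q1)))}.
(q3 \land (q1 \land \lnot q4)): α-rule — add q3, (q1 \land \lnot q4).
(q1 \land \lnot q4): α-rule — add q1, \lnot q4.
((q1 \land q2) \to q1): β-rule — branch into \lnot (q1 \land q2)  //  q1.
  branch 1 (add \lnot (q1 \land q2)):
    (\lnot q3 \lor (q2 \land q2)): β-rule — branch into \lnot q3  //  (q2 \land q2).
      branch 1.1 (add \lnot q3):
        × closes — contains both q3 and \lnot q3.
      branch 1.2 (add (q2 \land q2)):
        (q2 \land q2): α-rule — add q2, q2.
        \lnot (q2 \land (q1 \land (\lnot q3 \to q1))): β-rule — branch into \lnot q2  //  \lnot (q1 \land (\lnot q3 \to q1)).
          branch 1.2.1 (add \lnot q2):
            × closes — contains both q2 and \lnot q2.
          branch 1.2.2 (add \lnot (q1 \land (\lnot q3 \to q1))):
            \lnot (q1 \land q2): β-rule — branch into \lnot q1  //  \lnot q2.
              branch 1.2.2.1 (add \lnot q1):
                × closes — contains both q1 and \lnot q1.
              branch 1.2.2.2 (add \lnot q2):
                × closes — contains both q2 and \lnot q2.
  branch 2 (add q1):
    (\lnot q3 \lor (q2 \land q2)): β-rule — branch into \lnot q3  //  (q2 \land q2).
      branch 2.1 (add \lnot q3):
        × closes — contains both q3 and \lnot q3.
      branch 2.2 (add (q2 \land q2)):
        (q2 \land q2): α-rule — add q2, q2.
        \lnot (q2 \land (q1 \land (\lnot q3 \to q1))): β-rule — branch into \lnot q2  //  \lnot (q1 \land (\lnot q3 \to q1)).
          branch 2.2.1 (add \lnot q2):
            × closes — contains both q2 and \lnot q2.
          branch 2.2.2 (add \lnot (q1 \land (\lnot q3 \to q1))):
            \lnot (q1 \land (\lnot q3 \to q1)): β-rule — branch into \lnot q1  //  \lnot (\lnot q3 \to q1).
              branch 2.2.2.1 (add \lnot q1):
                × closes — contains both q1 and \lnot q1.
              branch 2.2.2.2 (add \lnot (\lnot q3 \to q1)):
                \lnot (\lnot q3 \to q1): α-rule — add \lnot q3, \lnot q1.
                × closes — contains both q3 and \lnot q3.
All 8 branches close.
Every branch closed, so the premises entail the conclusion.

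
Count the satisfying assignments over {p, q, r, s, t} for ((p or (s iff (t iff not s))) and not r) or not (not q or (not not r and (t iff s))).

18

Initial set: {(((p or (s iff (t iff not s))) and not r) or not (not q or (not not r and (t iff s))))}.
(((p or (s iff (t iff not s))) and not r) or not (not q or (not not r and (t iff s)))): β-rule — branch into ((p or (s iff (t iff not s))) and not r)  //  not (not q or (not not r and (t iff s))).
  branch 1 (add ((p or (s iff (t iff not s))) and not r)):
    ((p or (s iff (t iff not s))) and not r): α-rule — add (p or (s iff (t iff not s))), not r.
    (p or (s iff (t iff not s))): β-rule — branch into p  //  (s iff (t iff not s)).
      branch 1.1 (add p):
        ○ open, literals {p=1, r=0}.
      branch 1.2 (add (s iff (t iff not s))):
        (s iff (t iff not s)): β-rule — branch into s, (t iff not s)  //  not s, not (t iff not s).
          branch 1.2.1 (add s, (t iff not s)):
            (t iff not s): β-rule — branch into t, not s  //  not t, not not s.
              branch 1.2.1.1 (add t, not s):
                × closes — contains both s and not s.
              branch 1.2.1.2 (add not t, not not s):
                ○ open, literals {r=0, s=1, t=0}.
          branch 1.2.2 (add not s, not (t iff not s)):
            not (t iff not s): β-rule — branch into t, not not s  //  not t, not s.
              branch 1.2.2.1 (add t, not not s):
                × closes — contains both s and not s.
              branch 1.2.2.2 (add not t, not s):
                ○ open, literals {r=0, s=0, t=0}.
  branch 2 (add not (not q or (not not r and (t iff s)))):
    not (not q or (not not r and (t iff s))): α-rule — add not not q, not (not not r and (t iff s)).
    not (not not r and (t iff s)): β-rule — branch into not not not r  //  not (t iff s).
      branch 2.1 (add not not not r):
        not not not r: drop double negation, giving not r.
        ○ open, literals {q=1, r=0}.
      branch 2.2 (add not (t iff s)):
        not (t iff s): β-rule — branch into t, not s  //  not t, s.
          branch 2.2.1 (add t, not s):
            ○ open, literals {q=1, s=0, t=1}.
          branch 2.2.2 (add not t, s):
            ○ open, literals {q=1, s=1, t=0}.
2 branches closed, 6 open.
Each open branch fixes some atoms; the unmentioned ones are free. Counting distinct full assignments: branch {p=1, r=0} (q, s, t) contributes 8 new; branch {r=0, s=1, t=0} (p, q) contributes 2 new; branch {r=0, s=0, t=0} (p, q) contributes 2 new; branch {q=1, r=0} (p, s, t) contributes 2 new; branch {q=1, s=0, t=1} (p, r) contributes 2 new; branch {q=1, s=1, t=0} (p, r) contributes 2 new. Total: 18.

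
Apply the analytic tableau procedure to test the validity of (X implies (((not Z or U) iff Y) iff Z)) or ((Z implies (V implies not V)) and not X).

Not valid

Assume the negation and expand:
Initial set: {F ((X implies (((not Z or U) iff Y) iff Z)) or ((Z implies (V implies not V)) and not X))}.
F ((X implies (((not Z or U) iff Y) iff Z)) or ((Z implies (V implies not V)) and not X)): α-rule — add F (X implies (((not Z or U) iff Y) iff Z)), F ((Z implies (V implies not V)) and not X).
F (X implies (((not Z or U) iff Y) iff Z)): α-rule — add T X, F (((not Z or U) iff Y) iff Z).
F ((Z implies (V implies not V)) and not X): β-rule — branch into F (Z implies (V implies not V))  //  F not X.
  branch 1 (add F (Z implies (V implies not V))):
    F (Z implies (V implies not V)): α-rule — add T Z, F (V implies not V).
    F (V implies not V): α-rule — add T V, F not V.
    F (((not Z or U) iff Y) iff Z): β-rule — branch into T ((not Z or U) iff Y), F Z  //  F ((not Z or U) iff Y), T Z.
      branch 1.1 (add T ((not Z or U) iff Y), F Z):
        × closes — contains both Z and not Z.
      branch 1.2 (add F ((not Z or U) iff Y), T Z):
        F ((not Z or U) iff Y): β-rule — branch into T (not Z or U), F Y  //  F (not Z or U), T Y.
          branch 1.2.1 (add T (not Z or U), F Y):
            T (not Z or U): β-rule — branch into T not Z  //  T U.
              branch 1.2.1.1 (add T not Z):
                × closes — contains both Z and not Z.
              branch 1.2.1.2 (add T U):
                ○ open, literals {U=true, V=true, X=true, Y=false, Z=true}.
          branch 1.2.2 (add F (not Z or U), T Y):
            F (not Z or U): α-rule — add F not Z, F U.
            ○ open, literals {U=false, V=true, X=true, Y=true, Z=true}.
  branch 2 (add F not X):
    F (((not Z or U) iff Y) iff Z): β-rule — branch into T ((not Z or U) iff Y), F Z  //  F ((not Z or U) iff Y), T Z.
      branch 2.1 (add T ((not Z or U) iff Y), F Z):
        T ((not Z or U) iff Y): β-rule — branch into T (not Z or U), T Y  //  F (not Z or U), F Y.
          branch 2.1.1 (add T (not Z or U), T Y):
            T (not Z or U): β-rule — branch into T not Z  //  T U.
              branch 2.1.1.1 (add T not Z):
                ○ open, literals {X=true, Y=true, Z=false}.
              branch 2.1.1.2 (add T U):
                ○ open, literals {U=true, X=true, Y=true, Z=false}.
          branch 2.1.2 (add F (not Z or U), F Y):
            F (not Z or U): α-rule — add F not Z, F U.
            × closes — contains both Z and not Z.
      branch 2.2 (add F ((not Z or U) iff Y), T Z):
        F ((not Z or U) iff Y): β-rule — branch into T (not Z or U), F Y  //  F (not Z or U), T Y.
          branch 2.2.1 (add T (not Z or U), F Y):
            T (not Z or U): β-rule — branch into T not Z  //  T U.
              branch 2.2.1.1 (add T not Z):
                × closes — contains both Z and not Z.
              branch 2.2.1.2 (add T U):
                ○ open, literals {U=true, X=true, Y=false, Z=true}.
          branch 2.2.2 (add F (not Z or U), T Y):
            F (not Z or U): α-rule — add F not Z, F U.
            ○ open, literals {U=false, X=true, Y=true, Z=true}.
4 branches closed, 6 open.
An open branch gives a countermodel: U=true, V=true, X=true, Y=false, Z=true (unmentioned atoms arbitrary); under it the original formula is false.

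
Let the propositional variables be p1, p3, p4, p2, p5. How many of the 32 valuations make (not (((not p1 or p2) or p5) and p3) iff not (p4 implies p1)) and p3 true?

Initial set: {((not (((not p1 or p2) or p5) and p3) iff not (p4 implies p1)) and p3)}.
((not (((not p1 or p2) or p5) and p3) iff not (p4 implies p1)) and p3): α-rule — add (not (((not p1 or p2) or p5) and p3) iff not (p4 implies p1)), p3.
(not (((not p1 or p2) or p5) and p3) iff not (p4 implies p1)): β-rule — branch into not (((not p1 or p2) or p5) and p3), not (p4 implies p1)  //  not not (((not p1 or p2) or p5) and p3), not not (p4 implies p1).
  branch 1 (add not (((not p1 or p2) or p5) and p3), not (p4 implies p1)):
    not (p4 implies p1): α-rule — add p4, not p1.
    not (((not p1 or p2) or p5) and p3): β-rule — branch into not ((not p1 or p2) or p5)  //  not p3.
      branch 1.1 (add not ((not p1 or p2) or p5)):
        not ((not p1 or p2) or p5): α-rule — add not (not p1 or p2), not p5.
        not (not p1 or p2): α-rule — add not not p1, not p2.
        × closes — contains both p1 and not p1.
      branch 1.2 (add not p3):
        × closes — contains both p3 and not p3.
  branch 2 (add not not (((not p1 or p2) or p5) and p3), not not (p4 implies p1)):
    not not (((not p1 or p2) or p5) and p3): α-rule — add ((not p1 or p2) or p5), p3.
    not not (p4 implies p1): β-rule — branch into not p4  //  p1.
      branch 2.1 (add not p4):
        ((not p1 or p2) or p5): β-rule — branch into (not p1 or p2)  //  p5.
          branch 2.1.1 (add (not p1 or p2)):
            (not p1 or p2): β-rule — branch into not p1  //  p2.
              branch 2.1.1.1 (add not p1):
                ○ open, literals {p1=false, p3=true, p4=false}.
              branch 2.1.1.2 (add p2):
                ○ open, literals {p2=true, p3=true, p4=false}.
          branch 2.1.2 (add p5):
            ○ open, literals {p3=true, p4=false, p5=true}.
      branch 2.2 (add p1):
        ((not p1 or p2) or p5): β-rule — branch into (not p1 or p2)  //  p5.
          branch 2.2.1 (add (not p1 or p2)):
            (not p1 or p2): β-rule — branch into not p1  //  p2.
              branch 2.2.1.1 (add not p1):
                × closes — contains both p1 and not p1.
              branch 2.2.1.2 (add p2):
                ○ open, literals {p1=true, p2=true, p3=true}.
          branch 2.2.2 (add p5):
            ○ open, literals {p1=true, p3=true, p5=true}.
3 branches closed, 5 open.
Each open branch fixes some atoms; the unmentioned ones are free. Counting distinct full assignments: branch {p1=false, p3=true, p4=false} (p2, p5) contributes 4 new; branch {p2=true, p3=true, p4=false} (p1, p5) contributes 2 new; branch {p3=true, p4=false, p5=true} (p1, p2) contributes 1 new; branch {p1=true, p2=true, p3=true} (p4, p5) contributes 2 new; branch {p1=true, p3=true, p5=true} (p4, p2) contributes 1 new. Total: 10.

10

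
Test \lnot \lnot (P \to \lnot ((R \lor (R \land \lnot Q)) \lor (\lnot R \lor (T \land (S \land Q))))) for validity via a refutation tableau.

Not valid

Assume the negation and expand:
Initial set: {F \lnot \lnot (P \to \lnot ((R \lor (R \land \lnot Q)) \lor (\lnot R \lor (T \land (S \land Q)))))}.
F \lnot \lnot (P \to \lnot ((R \lor (R \land \lnot Q)) \lor (\lnot R \lor (T \land (S \land Q))))): drop double negation, giving F (P \to \lnot ((R \lor (R \land \lnot Q)) \lor (\lnot R \lor (T \land (S \land Q))))).
F (P \to \lnot ((R \lor (R \land \lnot Q)) \lor (\lnot R \lor (T \land (S \land Q))))): α-rule — add T P, F \lnot ((R \lor (R \land \lnot Q)) \lor (\lnot R \lor (T \land (S \land Q)))).
F \lnot ((R \lor (R \land \lnot Q)) \lor (\lnot R \lor (T \land (S \land Q)))): β-rule — branch into T (R \lor (R \land \lnot Q))  //  T (\lnot R \lor (T \land (S \land Q))).
  branch 1 (add T (R \lor (R \land \lnot Q))):
    T (R \lor (R \land \lnot Q)): β-rule — branch into T R  //  T (R \land \lnot Q).
      branch 1.1 (add T R):
        ○ open, literals {P=true, R=true}.
      branch 1.2 (add T (R \land \lnot Q)):
        T (R \land \lnot Q): α-rule — add T R, T \lnot Q.
        ○ open, literals {P=true, Q=false, R=true}.
  branch 2 (add T (\lnot R \lor (T \land (S \land Q)))):
    T (\lnot R \lor (T \land (S \land Q))): β-rule — branch into T \lnot R  //  T (T \land (S \land Q)).
      branch 2.1 (add T \lnot R):
        ○ open, literals {P=true, R=false}.
      branch 2.2 (add T (T \land (S \land Q))):
        T (T \land (S \land Q)): α-rule — add T T, T (S \land Q).
        T (S \land Q): α-rule — add T S, T Q.
        ○ open, literals {P=true, Q=true, S=true, T=true}.
0 branches closed, 4 open.
An open branch gives a countermodel: P=true, R=true (unmentioned atoms arbitrary); under it the original formula is false.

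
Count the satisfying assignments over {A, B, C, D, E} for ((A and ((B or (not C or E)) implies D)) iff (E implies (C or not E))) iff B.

Initial set: {(((A and ((B or (not C or E)) implies D)) iff (E implies (C or not E))) iff B)}.
(((A and ((B or (not C or E)) implies D)) iff (E implies (C or not E))) iff B): β-rule — branch into ((A and ((B or (not C or E)) implies D)) iff (E implies (C or not E))), B  //  not ((A and ((B or (not C or E)) implies D)) iff (E implies (C or not E))), not B.
  branch 1 (add ((A and ((B or (not C or E)) implies D)) iff (E implies (C or not E))), B):
    ((A and ((B or (not C or E)) implies D)) iff (E implies (C or not E))): β-rule — branch into (A and ((B or (not C or E)) implies D)), (E implies (C or not E))  //  not (A and ((B or (not C or E)) implies D)), not (E implies (C or not E)).
      branch 1.1 (add (A and ((B or (not C or E)) implies D)), (E implies (C or not E))):
        (A and ((B or (not C or E)) implies D)): α-rule — add A, ((B or (not C or E)) implies D).
        (E implies (C or not E)): β-rule — branch into not E  //  (C or not E).
          branch 1.1.1 (add not E):
            ((B or (not C or E)) implies D): β-rule — branch into not (B or (not C or E))  //  D.
              branch 1.1.1.1 (add not (B or (not C or E))):
                not (B or (not C or E)): α-rule — add not B, not (not C or E).
                × closes — contains both B and not B.
              branch 1.1.1.2 (add D):
                ○ open, literals {A=1, B=1, D=1, E=0}.
          branch 1.1.2 (add (C or not E)):
            ((B or (not C or E)) implies D): β-rule — branch into not (B or (not C or E))  //  D.
              branch 1.1.2.1 (add not (B or (not C or E))):
                not (B or (not C or E)): α-rule — add not B, not (not C or E).
                × closes — contains both B and not B.
              branch 1.1.2.2 (add D):
                (C or not E): β-rule — branch into C  //  not E.
                  branch 1.1.2.2.1 (add C):
                    ○ open, literals {A=1, B=1, C=1, D=1}.
                  branch 1.1.2.2.2 (add not E):
                    ○ open, literals {A=1, B=1, D=1, E=0}.
      branch 1.2 (add not (A and ((B or (not C or E)) implies D)), not (E implies (C or not E))):
        not (E implies (C or not E)): α-rule — add E, not (C or not E).
        not (C or not E): α-rule — add not C, not not E.
        not (A and ((B or (not C or E)) implies D)): β-rule — branch into not A  //  not ((B or (not C or E)) implies D).
          branch 1.2.1 (add not A):
            ○ open, literals {A=0, B=1, C=0, E=1}.
          branch 1.2.2 (add not ((B or (not C or E)) implies D)):
            not ((B or (not C or E)) implies D): α-rule — add (B or (not C or E)), not D.
            (B or (not C or E)): β-rule — branch into B  //  (not C or E).
              branch 1.2.2.1 (add B):
                ○ open, literals {B=1, C=0, D=0, E=1}.
              branch 1.2.2.2 (add (not C or E)):
                (not C or E): β-rule — branch into not C  //  E.
                  branch 1.2.2.2.1 (add not C):
                    ○ open, literals {B=1, C=0, D=0, E=1}.
                  branch 1.2.2.2.2 (add E):
                    ○ open, literals {B=1, C=0, D=0, E=1}.
  branch 2 (add not ((A and ((B or (not C or E)) implies D)) iff (E implies (C or not E))), not B):
    not ((A and ((B or (not C or E)) implies D)) iff (E implies (C or not E))): β-rule — branch into (A and ((B or (not C or E)) implies D)), not (E implies (C or not E))  //  not (A and ((B or (not C or E)) implies D)), (E implies (C or not E)).
      branch 2.1 (add (A and ((B or (not C or E)) implies D)), not (E implies (C or not E))):
        (A and ((B or (not C or E)) implies D)): α-rule — add A, ((B or (not C or E)) implies D).
        not (E implies (C or not E)): α-rule — add E, not (C or not E).
        not (C or not E): α-rule — add not C, not not E.
        ((B or (not C or E)) implies D): β-rule — branch into not (B or (not C or E))  //  D.
          branch 2.1.1 (add not (B or (not C or E))):
            not (B or (not C or E)): α-rule — add not B, not (not C or E).
            not (not C or E): α-rule — add not not C, not E.
            × closes — contains both C and not C.
          branch 2.1.2 (add D):
            ○ open, literals {A=1, B=0, C=0, D=1, E=1}.
      branch 2.2 (add not (A and ((B or (not C or E)) implies D)), (E implies (C or not E))):
        not (A and ((B or (not C or E)) implies D)): β-rule — branch into not A  //  not ((B or (not C or E)) implies D).
          branch 2.2.1 (add not A):
            (E implies (C or not E)): β-rule — branch into not E  //  (C or not E).
              branch 2.2.1.1 (add not E):
                ○ open, literals {A=0, B=0, E=0}.
              branch 2.2.1.2 (add (C or not E)):
                (C or not E): β-rule — branch into C  //  not E.
                  branch 2.2.1.2.1 (add C):
                    ○ open, literals {A=0, B=0, C=1}.
                  branch 2.2.1.2.2 (add not E):
                    ○ open, literals {A=0, B=0, E=0}.
          branch 2.2.2 (add not ((B or (not C or E)) implies D)):
            not ((B or (not C or E)) implies D): α-rule — add (B or (not C or E)), not D.
            (E implies (C or not E)): β-rule — branch into not E  //  (C or not E).
              branch 2.2.2.1 (add not E):
                (B or (not C or E)): β-rule — branch into B  //  (not C or E).
                  branch 2.2.2.1.1 (add B):
                    × closes — contains both B and not B.
                  branch 2.2.2.1.2 (add (not C or E)):
                    (not C or E): β-rule — branch into not C  //  E.
                      branch 2.2.2.1.2.1 (add not C):
                        ○ open, literals {B=0, C=0, D=0, E=0}.
                      branch 2.2.2.1.2.2 (add E):
                        × closes — contains both E and not E.
              branch 2.2.2.2 (add (C or not E)):
                (B or (not C or E)): β-rule — branch into B  //  (not C or E).
                  branch 2.2.2.2.1 (add B):
                    × closes — contains both B and not B.
                  branch 2.2.2.2.2 (add (not C or E)):
                    (C or not E): β-rule — branch into C  //  not E.
                      branch 2.2.2.2.2.1 (add C):
                        (not C or E): β-rule — branch into not C  //  E.
                          branch 2.2.2.2.2.1.1 (add not C):
                            × closes — contains both C and not C.
                          branch 2.2.2.2.2.1.2 (add E):
                            ○ open, literals {B=0, C=1, D=0, E=1}.
                      branch 2.2.2.2.2.2 (add not E):
                        (not C or E): β-rule — branch into not C  //  E.
                          branch 2.2.2.2.2.2.1 (add not C):
                            ○ open, literals {B=0, C=0, D=0, E=0}.
                          branch 2.2.2.2.2.2.2 (add E):
                            × closes — contains both E and not E.
8 branches closed, 14 open.
Each open branch fixes some atoms; the unmentioned ones are free. Counting distinct full assignments: branch {A=1, B=1, D=1, E=0} (C) contributes 2 new; branch {A=1, B=1, C=1, D=1} (E) contributes 1 new; branch {A=1, B=1, D=1, E=0} (C) contributes 0 new; branch {A=0, B=1, C=0, E=1} (D) contributes 2 new; branch {B=1, C=0, D=0, E=1} (A) contributes 1 new; branch {B=1, C=0, D=0, E=1} (A) contributes 0 new; branch {B=1, C=0, D=0, E=1} (A) contributes 0 new; branch {A=1, B=0, C=0, D=1, E=1} (none free) contributes 1 new; branch {A=0, B=0, E=0} (C, D) contributes 4 new; branch {A=0, B=0, C=1} (D, E) contributes 2 new; branch {A=0, B=0, E=0} (C, D) contributes 0 new; branch {B=0, C=0, D=0, E=0} (A) contributes 1 new; branch {B=0, C=1, D=0, E=1} (A) contributes 1 new; branch {B=0, C=0, D=0, E=0} (A) contributes 0 new. Total: 15.

15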